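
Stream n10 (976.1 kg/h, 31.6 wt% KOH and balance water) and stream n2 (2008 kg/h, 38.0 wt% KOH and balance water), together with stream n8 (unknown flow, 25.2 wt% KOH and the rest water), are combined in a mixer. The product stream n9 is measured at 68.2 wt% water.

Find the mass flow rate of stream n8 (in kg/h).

Let n8 be the unknown flow. Total out = 2984.1 + n8.
water balance: 1912.6 + 0.748·n8 = 0.682·(2984.1 + n8)
(0.748 − 0.682)·n8 = 0.682×2984.1 − 1912.6 = 122.54
n8 = 122.54 / 0.066 = 1856.7 kg/h

1857 kg/h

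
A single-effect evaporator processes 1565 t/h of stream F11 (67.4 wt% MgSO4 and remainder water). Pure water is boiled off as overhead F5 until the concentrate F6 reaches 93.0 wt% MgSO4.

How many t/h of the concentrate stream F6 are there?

1134 t/h

MgSO4 is conserved: 1565×0.674 = 1054.8 t/h all reports to the concentrate.
Concentrate = 1054.8/(target fraction) = 1134.2 t/h.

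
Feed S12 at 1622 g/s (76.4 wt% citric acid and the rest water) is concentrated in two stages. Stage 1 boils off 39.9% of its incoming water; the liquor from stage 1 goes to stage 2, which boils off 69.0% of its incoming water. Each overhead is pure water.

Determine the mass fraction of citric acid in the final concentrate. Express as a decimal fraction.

water in feed = 1622×0.236 = 382.79 g/s.
After stage 1: water left = (1−0.399)×382.79 = 230.06; stream total = 1469.3 g/s.
After stage 2: water left = (1−0.690)×230.06 = 71.318; final concentrate = 1310.5 g/s.
citric acid fraction = 1239.2/1310.5 = 0.946.

0.946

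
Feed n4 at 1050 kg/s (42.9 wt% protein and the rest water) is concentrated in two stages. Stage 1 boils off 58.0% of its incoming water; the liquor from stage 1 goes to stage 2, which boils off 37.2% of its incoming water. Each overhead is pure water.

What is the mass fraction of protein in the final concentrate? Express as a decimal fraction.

water in feed = 1050×0.571 = 599.55 kg/s.
After stage 1: water left = (1−0.580)×599.55 = 251.81; stream total = 702.26 kg/s.
After stage 2: water left = (1−0.372)×251.81 = 158.14; final concentrate = 608.59 kg/s.
protein fraction = 450.45/608.59 = 0.7402.

0.7402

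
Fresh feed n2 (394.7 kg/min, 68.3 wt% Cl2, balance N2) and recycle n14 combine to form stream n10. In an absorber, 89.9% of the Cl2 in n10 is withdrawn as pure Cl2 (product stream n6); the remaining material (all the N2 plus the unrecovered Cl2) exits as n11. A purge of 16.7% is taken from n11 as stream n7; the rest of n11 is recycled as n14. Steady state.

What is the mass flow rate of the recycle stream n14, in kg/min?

N2 enters only via n2 and leaves only via the purge: 394.7×0.317 = 0.167×(N2 in n11), and the absorber passes all N2, so N2 in n10 = N2 in n11 = 749.22 kg/min.
Cl2 in n10: m_A = 394.7×0.683 + (1−0.167)·(1−0.899)·m_A, so m_A = 269.58/0.9159 = 294.34 kg/min.
n11 = (1−0.899)×294.34 + 749.22 = 778.95 kg/min.
Recycle n14 = (1−0.167)×778.95 = 648.87 kg/min.

648.9 kg/min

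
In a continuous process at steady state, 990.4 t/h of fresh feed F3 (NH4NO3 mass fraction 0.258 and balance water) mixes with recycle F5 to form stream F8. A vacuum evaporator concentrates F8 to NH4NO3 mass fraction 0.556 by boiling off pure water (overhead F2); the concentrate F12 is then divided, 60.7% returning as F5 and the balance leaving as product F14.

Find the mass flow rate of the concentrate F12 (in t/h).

Overall NH4NO3 balance (none leaves overhead): NH4NO3 in fresh feed = NH4NO3 in product, i.e. 990.4×0.258 = (1−0.607)·F12·0.556.
F12 = 255.52/(0.556×0.393) = 1169.4 t/h.

1169 t/h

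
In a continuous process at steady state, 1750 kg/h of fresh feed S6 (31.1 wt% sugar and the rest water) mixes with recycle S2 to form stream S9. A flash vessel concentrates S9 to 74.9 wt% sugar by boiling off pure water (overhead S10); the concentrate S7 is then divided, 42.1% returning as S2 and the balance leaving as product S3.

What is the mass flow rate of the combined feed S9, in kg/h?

Overall sugar balance (none leaves overhead): sugar in fresh feed = sugar in product, i.e. 1750×0.311 = (1−0.421)·S7·0.749.
S7 = 544.25/(0.749×0.579) = 1255 kg/h.
Recycle S2 = 0.421×1255 = 528.35 kg/h.
Combined feed S9 = 1750 + 528.35 = 2278.3 kg/h.

2278 kg/h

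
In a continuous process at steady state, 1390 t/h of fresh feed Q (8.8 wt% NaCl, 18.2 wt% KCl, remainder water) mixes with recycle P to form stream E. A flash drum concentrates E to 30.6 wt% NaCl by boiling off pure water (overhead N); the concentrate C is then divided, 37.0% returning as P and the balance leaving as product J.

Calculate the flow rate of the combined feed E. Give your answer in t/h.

Overall NaCl balance (none leaves overhead): NaCl in fresh feed = NaCl in product, i.e. 1390×0.088 = (1−0.370)·C·0.306.
C = 122.32/(0.306×0.630) = 634.51 t/h.
Recycle P = 0.370×634.51 = 234.77 t/h.
Combined feed E = 1390 + 234.77 = 1624.8 t/h.

1625 t/h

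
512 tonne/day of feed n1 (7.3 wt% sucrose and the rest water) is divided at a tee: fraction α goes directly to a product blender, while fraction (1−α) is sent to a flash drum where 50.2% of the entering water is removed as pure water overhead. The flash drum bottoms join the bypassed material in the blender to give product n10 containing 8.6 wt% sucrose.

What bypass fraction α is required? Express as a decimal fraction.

0.675

All 512×0.073 = 37.376 tonne/day of sucrose reaches n10, so n10 = 37.376/0.086 = 434.6 tonne/day and vapour = 77.395 tonne/day.
The evaporator receives (1−α)·512 of feed at 0.927 water and removes 0.502 of that water:
0.502×0.927×(1−α)×512 = 77.395
(1−α) = 77.395/238.26 = 0.3248;  α = 0.6752.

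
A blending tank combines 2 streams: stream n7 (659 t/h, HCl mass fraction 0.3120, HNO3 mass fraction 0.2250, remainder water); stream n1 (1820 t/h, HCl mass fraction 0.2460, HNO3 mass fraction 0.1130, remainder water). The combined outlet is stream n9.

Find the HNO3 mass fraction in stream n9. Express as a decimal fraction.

Total flow out = 659 + 1820 = 2479 t/h.
HNO3 in = 659×0.225 + 1820×0.113 = 353.94 t/h.
HNO3 mass fraction in n9 = 353.94/2479 = 0.1428.

0.1428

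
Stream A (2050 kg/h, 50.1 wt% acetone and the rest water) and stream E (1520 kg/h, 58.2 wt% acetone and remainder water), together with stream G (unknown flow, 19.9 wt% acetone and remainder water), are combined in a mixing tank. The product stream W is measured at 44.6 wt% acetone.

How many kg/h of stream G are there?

Let G be the unknown flow. Total out = 3570 + G.
acetone balance: 1911.7 + 0.199·G = 0.446·(3570 + G)
(0.199 − 0.446)·G = 0.446×3570 − 1911.7 = -319.47
G = -319.47 / -0.247 = 1293.4 kg/h

1293 kg/h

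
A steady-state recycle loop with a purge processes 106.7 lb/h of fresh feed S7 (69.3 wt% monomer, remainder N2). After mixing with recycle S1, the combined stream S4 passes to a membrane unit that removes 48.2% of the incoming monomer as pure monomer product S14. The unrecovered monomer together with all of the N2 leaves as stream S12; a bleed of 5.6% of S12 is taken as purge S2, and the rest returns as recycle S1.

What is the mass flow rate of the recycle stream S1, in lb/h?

N2 enters only via S7 and leaves only via the purge: 106.7×0.307 = 0.056×(N2 in S12), and the membrane unit passes all N2, so N2 in S4 = N2 in S12 = 584.94 lb/h.
monomer in S4: m_A = 106.7×0.693 + (1−0.056)·(1−0.482)·m_A, so m_A = 73.943/0.5110 = 144.7 lb/h.
S12 = (1−0.482)×144.7 + 584.94 = 659.9 lb/h.
Recycle S1 = (1−0.056)×659.9 = 622.95 lb/h.

622.9 lb/h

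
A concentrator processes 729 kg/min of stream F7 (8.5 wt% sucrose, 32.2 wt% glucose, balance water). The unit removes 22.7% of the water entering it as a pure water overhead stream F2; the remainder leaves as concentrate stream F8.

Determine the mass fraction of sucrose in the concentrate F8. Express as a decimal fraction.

0.098

sucrose is not removed: 729×0.085 = 61.965 kg/min of sucrose enters F8.
water entering = 729×0.593 = 432.3 kg/min; overhead removed = 0.227×432.3 = 98.131 kg/min.
Concentrate = 729 − 98.131 = 630.87 kg/min.
Mass fraction = 61.965/630.87 = 0.098.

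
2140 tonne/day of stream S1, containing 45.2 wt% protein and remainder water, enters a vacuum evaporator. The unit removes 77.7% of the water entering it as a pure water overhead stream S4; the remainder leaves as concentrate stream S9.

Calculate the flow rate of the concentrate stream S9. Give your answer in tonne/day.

water entering = 2140×0.548 = 1172.7 tonne/day; overhead removed = 0.777×1172.7 = 911.2 tonne/day.
Concentrate = 2140 − 911.2 = 1228.8 tonne/day.

1229 tonne/day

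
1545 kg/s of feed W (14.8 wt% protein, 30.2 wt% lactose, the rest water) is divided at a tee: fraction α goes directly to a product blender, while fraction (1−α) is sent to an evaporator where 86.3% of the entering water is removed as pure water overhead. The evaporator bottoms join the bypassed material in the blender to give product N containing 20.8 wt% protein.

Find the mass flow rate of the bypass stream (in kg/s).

606 kg/s

All 1545×0.148 = 228.66 kg/s of protein reaches N, so N = 228.66/0.208 = 1099.3 kg/s and vapour = 445.67 kg/s.
The evaporator receives (1−α)·1545 of feed at 0.550 water and removes 0.863 of that water:
0.863×0.550×(1−α)×1545 = 445.67
(1−α) = 445.67/733.33 = 0.6077;  α = 0.3923.
Bypass flow = 0.3923×1545 = 606.05 kg/s.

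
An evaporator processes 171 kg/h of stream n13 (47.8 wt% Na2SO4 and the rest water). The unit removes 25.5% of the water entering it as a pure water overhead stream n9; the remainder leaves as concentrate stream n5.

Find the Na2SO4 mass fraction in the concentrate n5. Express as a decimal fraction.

Na2SO4 is not removed: 171×0.478 = 81.738 kg/h of Na2SO4 enters n5.
water entering = 171×0.522 = 89.262 kg/h; overhead removed = 0.255×89.262 = 22.762 kg/h.
Concentrate = 171 − 22.762 = 148.24 kg/h.
Mass fraction = 81.738/148.24 = 0.551.

0.551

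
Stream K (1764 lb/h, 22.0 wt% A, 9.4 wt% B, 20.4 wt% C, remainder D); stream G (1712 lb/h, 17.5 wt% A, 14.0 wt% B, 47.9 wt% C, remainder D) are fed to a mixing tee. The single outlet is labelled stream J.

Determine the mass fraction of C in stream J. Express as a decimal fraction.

0.339

Total flow out = 1764 + 1712 = 3476 lb/h.
C in = 1764×0.204 + 1712×0.479 = 1179.9 lb/h.
C mass fraction in J = 1179.9/3476 = 0.339.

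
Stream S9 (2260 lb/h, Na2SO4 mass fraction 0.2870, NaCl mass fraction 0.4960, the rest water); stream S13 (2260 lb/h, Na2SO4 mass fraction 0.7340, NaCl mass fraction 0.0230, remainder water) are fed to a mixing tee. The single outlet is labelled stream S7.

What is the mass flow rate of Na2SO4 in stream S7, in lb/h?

2307 lb/h

Na2SO4 out = Na2SO4 in = 2260×0.287 + 2260×0.734 = 2307.5 lb/h.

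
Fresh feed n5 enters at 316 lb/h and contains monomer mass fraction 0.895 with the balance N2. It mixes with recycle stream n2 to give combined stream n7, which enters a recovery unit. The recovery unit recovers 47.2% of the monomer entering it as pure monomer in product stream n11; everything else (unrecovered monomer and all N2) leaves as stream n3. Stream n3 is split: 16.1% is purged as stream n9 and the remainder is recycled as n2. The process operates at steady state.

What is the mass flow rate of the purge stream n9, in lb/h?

76.34 lb/h

N2 enters only via n5 and leaves only via the purge: 316×0.105 = 0.161×(N2 in n3), and the recovery unit passes all N2, so N2 in n7 = N2 in n3 = 206.09 lb/h.
monomer in n7: m_A = 316×0.895 + (1−0.161)·(1−0.472)·m_A, so m_A = 282.82/0.5570 = 507.75 lb/h.
n3 = (1−0.472)×507.75 + 206.09 = 474.18 lb/h.
Purge n9 = 0.161×474.18 = 76.343 lb/h.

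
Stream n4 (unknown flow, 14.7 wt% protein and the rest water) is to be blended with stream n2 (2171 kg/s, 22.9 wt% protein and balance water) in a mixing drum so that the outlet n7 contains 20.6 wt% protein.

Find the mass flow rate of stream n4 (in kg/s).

846.3 kg/s

Let n4 be the unknown flow. Total out = 2171 + n4.
protein balance: 497.16 + 0.147·n4 = 0.206·(2171 + n4)
(0.147 − 0.206)·n4 = 0.206×2171 − 497.16 = -49.933
n4 = -49.933 / -0.059 = 846.32 kg/s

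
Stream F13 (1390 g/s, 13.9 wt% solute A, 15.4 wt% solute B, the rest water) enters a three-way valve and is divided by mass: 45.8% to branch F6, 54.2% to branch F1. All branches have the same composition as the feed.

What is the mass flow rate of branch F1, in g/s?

Branch F1 flow = 0.542×1390 = 753.38 g/s.

753.4 g/s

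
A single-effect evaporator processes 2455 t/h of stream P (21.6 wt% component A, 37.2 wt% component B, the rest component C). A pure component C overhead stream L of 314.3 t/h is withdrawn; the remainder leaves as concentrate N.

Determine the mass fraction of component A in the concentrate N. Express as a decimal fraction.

0.248

component A is not removed: 2455×0.216 = 530.28 t/h of component A enters N.
Concentrate = 2455 − 314.3 = 2140.7 t/h.
Mass fraction = 530.28/2140.7 = 0.248.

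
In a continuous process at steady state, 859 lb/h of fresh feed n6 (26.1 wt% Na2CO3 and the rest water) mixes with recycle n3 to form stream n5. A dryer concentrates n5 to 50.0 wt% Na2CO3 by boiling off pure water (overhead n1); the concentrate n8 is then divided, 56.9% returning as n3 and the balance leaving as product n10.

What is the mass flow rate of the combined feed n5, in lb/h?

1451 lb/h

Overall Na2CO3 balance (none leaves overhead): Na2CO3 in fresh feed = Na2CO3 in product, i.e. 859×0.261 = (1−0.569)·n8·0.500.
n8 = 224.2/(0.500×0.431) = 1040.4 lb/h.
Recycle n3 = 0.569×1040.4 = 591.97 lb/h.
Combined feed n5 = 859 + 591.97 = 1451 lb/h.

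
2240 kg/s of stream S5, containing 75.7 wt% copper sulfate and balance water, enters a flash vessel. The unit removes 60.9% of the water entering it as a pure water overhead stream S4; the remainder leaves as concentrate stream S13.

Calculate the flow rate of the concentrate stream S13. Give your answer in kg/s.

water entering = 2240×0.243 = 544.32 kg/s; overhead removed = 0.609×544.32 = 331.49 kg/s.
Concentrate = 2240 − 331.49 = 1908.5 kg/s.

1909 kg/s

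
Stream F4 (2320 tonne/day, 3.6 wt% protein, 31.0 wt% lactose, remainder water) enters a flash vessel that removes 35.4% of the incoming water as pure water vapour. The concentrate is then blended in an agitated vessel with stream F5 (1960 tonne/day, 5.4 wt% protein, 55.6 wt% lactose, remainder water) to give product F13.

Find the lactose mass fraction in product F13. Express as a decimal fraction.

Vapour removed = 0.354×0.654×2320 = 537.12 tonne/day; concentrate = 1782.9 tonne/day.
lactose reaching the mixer = 719.2 (from concentrate) + 1960×0.556 = 1809 tonne/day.
Product flow = 1782.9 + 1960 = 3742.9 tonne/day; lactose fraction = 0.4833.

0.4833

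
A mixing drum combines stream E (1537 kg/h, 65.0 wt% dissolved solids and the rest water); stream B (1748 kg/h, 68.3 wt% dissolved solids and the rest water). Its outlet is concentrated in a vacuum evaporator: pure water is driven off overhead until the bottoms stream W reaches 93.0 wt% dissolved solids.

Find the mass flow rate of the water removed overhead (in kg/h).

927 kg/h

dissolved solids entering = 1537×0.650 + 1748×0.683 = 2192.9 kg/h.
All dissolved solids reports to W, so W = 2192.9/0.930 = 2358 kg/h.
Total feed = 3285 kg/h; overhead = 3285 − 2358 = 927.01 kg/h.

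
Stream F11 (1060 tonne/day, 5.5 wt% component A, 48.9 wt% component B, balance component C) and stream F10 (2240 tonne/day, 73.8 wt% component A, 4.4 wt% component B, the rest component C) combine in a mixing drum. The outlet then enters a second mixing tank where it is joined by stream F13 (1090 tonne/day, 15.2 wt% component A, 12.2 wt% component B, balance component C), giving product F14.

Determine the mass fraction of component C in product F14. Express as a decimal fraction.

Overall, product flow = 4390 tonne/day.
component C in = 1060×0.456 + 2240×0.218 + 1090×0.726 = 1763 tonne/day.
component C fraction in F14 = 0.4016.

0.4016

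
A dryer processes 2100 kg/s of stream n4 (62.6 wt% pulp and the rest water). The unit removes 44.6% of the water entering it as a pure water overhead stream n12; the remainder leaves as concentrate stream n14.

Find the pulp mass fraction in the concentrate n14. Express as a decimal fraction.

0.751

pulp is not removed: 2100×0.626 = 1314.6 kg/s of pulp enters n14.
water entering = 2100×0.374 = 785.4 kg/s; overhead removed = 0.446×785.4 = 350.29 kg/s.
Concentrate = 2100 − 350.29 = 1749.7 kg/s.
Mass fraction = 1314.6/1749.7 = 0.751.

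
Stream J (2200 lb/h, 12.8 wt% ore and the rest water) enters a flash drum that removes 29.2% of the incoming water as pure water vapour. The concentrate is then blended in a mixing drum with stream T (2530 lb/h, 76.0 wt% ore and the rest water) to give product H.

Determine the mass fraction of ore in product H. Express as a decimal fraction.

Vapour removed = 0.292×0.872×2200 = 560.17 lb/h; concentrate = 1639.8 lb/h.
ore reaching the mixer = 281.6 (from concentrate) + 2530×0.760 = 2204.4 lb/h.
Product flow = 1639.8 + 2530 = 4169.8 lb/h; ore fraction = 0.529.

0.529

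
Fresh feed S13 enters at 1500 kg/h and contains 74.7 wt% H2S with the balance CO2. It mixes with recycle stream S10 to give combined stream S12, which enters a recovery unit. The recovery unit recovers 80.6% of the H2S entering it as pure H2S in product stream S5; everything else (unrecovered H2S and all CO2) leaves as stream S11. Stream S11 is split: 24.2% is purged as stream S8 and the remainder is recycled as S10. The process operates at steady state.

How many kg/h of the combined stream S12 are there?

CO2 enters only via S13 and leaves only via the purge: 1500×0.253 = 0.242×(CO2 in S11), and the recovery unit passes all CO2, so CO2 in S12 = CO2 in S11 = 1568.2 kg/h.
H2S in S12: m_A = 1500×0.747 + (1−0.242)·(1−0.806)·m_A, so m_A = 1120.5/0.8529 = 1313.7 kg/h.
S12 = 1313.7 + 1568.2 = 2881.9 kg/h.

2882 kg/h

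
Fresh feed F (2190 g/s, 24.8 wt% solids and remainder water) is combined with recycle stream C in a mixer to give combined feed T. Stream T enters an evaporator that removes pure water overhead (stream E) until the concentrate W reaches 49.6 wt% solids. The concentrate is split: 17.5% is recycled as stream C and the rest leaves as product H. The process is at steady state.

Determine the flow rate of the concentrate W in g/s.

Overall solids balance (none leaves overhead): solids in fresh feed = solids in product, i.e. 2190×0.248 = (1−0.175)·W·0.496.
W = 543.12/(0.496×0.825) = 1327.3 g/s.

1327 g/s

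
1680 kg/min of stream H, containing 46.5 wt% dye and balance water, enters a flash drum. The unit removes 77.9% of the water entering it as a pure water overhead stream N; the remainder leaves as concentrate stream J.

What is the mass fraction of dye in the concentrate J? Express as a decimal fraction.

0.797

dye is not removed: 1680×0.465 = 781.2 kg/min of dye enters J.
water entering = 1680×0.535 = 898.8 kg/min; overhead removed = 0.779×898.8 = 700.17 kg/min.
Concentrate = 1680 − 700.17 = 979.83 kg/min.
Mass fraction = 781.2/979.83 = 0.797.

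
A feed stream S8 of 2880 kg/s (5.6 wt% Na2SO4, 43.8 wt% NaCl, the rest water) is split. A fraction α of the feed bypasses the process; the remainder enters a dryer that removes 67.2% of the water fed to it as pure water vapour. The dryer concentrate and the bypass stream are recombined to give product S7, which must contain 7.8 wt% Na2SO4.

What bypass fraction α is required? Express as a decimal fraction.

All 2880×0.056 = 161.28 kg/s of Na2SO4 reaches S7, so S7 = 161.28/0.078 = 2067.7 kg/s and vapour = 812.31 kg/s.
The evaporator receives (1−α)·2880 of feed at 0.506 water and removes 0.672 of that water:
0.672×0.506×(1−α)×2880 = 812.31
(1−α) = 812.31/979.29 = 0.8295;  α = 0.1705.

0.171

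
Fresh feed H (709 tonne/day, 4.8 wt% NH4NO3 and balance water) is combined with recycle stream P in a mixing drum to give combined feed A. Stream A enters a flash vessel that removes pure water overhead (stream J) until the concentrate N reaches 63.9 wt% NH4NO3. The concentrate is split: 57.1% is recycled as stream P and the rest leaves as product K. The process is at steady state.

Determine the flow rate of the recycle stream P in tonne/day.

Overall NH4NO3 balance (none leaves overhead): NH4NO3 in fresh feed = NH4NO3 in product, i.e. 709×0.048 = (1−0.571)·N·0.639.
N = 34.032/(0.639×0.429) = 124.15 tonne/day.
Recycle P = 0.571×124.15 = 70.887 tonne/day.

70.89 tonne/day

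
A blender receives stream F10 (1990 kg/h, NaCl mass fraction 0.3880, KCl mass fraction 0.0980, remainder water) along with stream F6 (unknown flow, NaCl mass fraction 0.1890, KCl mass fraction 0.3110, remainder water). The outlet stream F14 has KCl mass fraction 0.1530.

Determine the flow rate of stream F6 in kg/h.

Let F6 be the unknown flow. Total out = 1990 + F6.
KCl balance: 195.02 + 0.311·F6 = 0.153·(1990 + F6)
(0.311 − 0.153)·F6 = 0.153×1990 − 195.02 = 109.45
F6 = 109.45 / 0.158 = 692.72 kg/h

692.7 kg/h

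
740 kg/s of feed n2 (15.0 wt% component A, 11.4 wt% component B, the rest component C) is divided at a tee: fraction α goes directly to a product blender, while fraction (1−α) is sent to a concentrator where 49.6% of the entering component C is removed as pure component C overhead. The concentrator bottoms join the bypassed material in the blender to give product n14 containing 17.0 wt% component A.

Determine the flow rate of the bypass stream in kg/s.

501.5 kg/s

All 740×0.150 = 111 kg/s of component A reaches n14, so n14 = 111/0.170 = 652.94 kg/s and vapour = 87.059 kg/s.
The evaporator receives (1−α)·740 of feed at 0.736 component C and removes 0.496 of that component C:
0.496×0.736×(1−α)×740 = 87.059
(1−α) = 87.059/270.14 = 0.3223;  α = 0.6777.
Bypass flow = 0.6777×740 = 501.52 kg/s.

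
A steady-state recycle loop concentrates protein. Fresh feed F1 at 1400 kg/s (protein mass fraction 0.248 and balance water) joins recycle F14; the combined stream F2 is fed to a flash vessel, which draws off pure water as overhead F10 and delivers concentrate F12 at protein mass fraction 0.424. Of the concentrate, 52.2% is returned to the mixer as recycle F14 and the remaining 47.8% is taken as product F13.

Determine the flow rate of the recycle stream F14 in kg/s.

Overall protein balance (none leaves overhead): protein in fresh feed = protein in product, i.e. 1400×0.248 = (1−0.522)·F12·0.424.
F12 = 347.2/(0.424×0.478) = 1713.1 kg/s.
Recycle F14 = 0.522×1713.1 = 894.24 kg/s.

894.2 kg/s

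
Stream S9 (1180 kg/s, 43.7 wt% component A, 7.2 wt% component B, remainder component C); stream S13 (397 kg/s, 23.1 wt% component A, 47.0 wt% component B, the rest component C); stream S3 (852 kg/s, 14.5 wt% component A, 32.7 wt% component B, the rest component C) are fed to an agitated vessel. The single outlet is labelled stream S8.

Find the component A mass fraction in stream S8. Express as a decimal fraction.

Total flow out = 1180 + 397 + 852 = 2429 kg/s.
component A in = 1180×0.437 + 397×0.231 + 852×0.145 = 730.91 kg/s.
component A mass fraction in S8 = 730.91/2429 = 0.3009.

0.3009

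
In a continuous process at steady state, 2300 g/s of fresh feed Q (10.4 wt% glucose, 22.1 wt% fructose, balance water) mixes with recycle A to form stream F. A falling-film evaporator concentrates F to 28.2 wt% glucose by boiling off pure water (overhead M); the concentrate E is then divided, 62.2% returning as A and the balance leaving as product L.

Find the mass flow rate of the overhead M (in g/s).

1452 g/s

Overall glucose balance (none leaves overhead): glucose in fresh feed = glucose in product, i.e. 2300×0.104 = (1−0.622)·E·0.282.
E = 239.2/(0.282×0.378) = 2244 g/s.
Recycle A = 0.622×2244 = 1395.8 g/s.
Combined feed F = 2300 + 1395.8 = 3695.8 g/s.
Overhead M = F − E = 3695.8 − 2244 = 1451.8 g/s.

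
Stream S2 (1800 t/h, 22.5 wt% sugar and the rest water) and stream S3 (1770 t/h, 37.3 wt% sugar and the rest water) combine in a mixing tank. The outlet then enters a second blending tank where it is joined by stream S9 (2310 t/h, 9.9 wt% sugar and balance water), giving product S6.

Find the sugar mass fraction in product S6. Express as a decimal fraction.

0.220

Overall, product flow = 5880 t/h.
sugar in = 1800×0.225 + 1770×0.373 + 2310×0.099 = 1293.9 t/h.
sugar fraction in S6 = 0.220.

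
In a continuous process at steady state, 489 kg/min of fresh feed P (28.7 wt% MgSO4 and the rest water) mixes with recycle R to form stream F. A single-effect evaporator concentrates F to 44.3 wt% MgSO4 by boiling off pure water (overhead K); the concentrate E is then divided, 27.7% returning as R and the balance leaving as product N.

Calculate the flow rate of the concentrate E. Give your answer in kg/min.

Overall MgSO4 balance (none leaves overhead): MgSO4 in fresh feed = MgSO4 in product, i.e. 489×0.287 = (1−0.277)·E·0.443.
E = 140.34/(0.443×0.723) = 438.18 kg/min.

438.2 kg/min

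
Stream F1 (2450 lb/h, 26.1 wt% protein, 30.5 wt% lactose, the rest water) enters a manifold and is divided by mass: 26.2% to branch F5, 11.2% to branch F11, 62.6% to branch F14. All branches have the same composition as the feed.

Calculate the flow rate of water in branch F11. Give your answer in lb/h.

Branch F11 total = 0.112×2450 = 274.4 lb/h.
water in F11 = 0.434×274.4 = 119.09 lb/h.

119.1 lb/h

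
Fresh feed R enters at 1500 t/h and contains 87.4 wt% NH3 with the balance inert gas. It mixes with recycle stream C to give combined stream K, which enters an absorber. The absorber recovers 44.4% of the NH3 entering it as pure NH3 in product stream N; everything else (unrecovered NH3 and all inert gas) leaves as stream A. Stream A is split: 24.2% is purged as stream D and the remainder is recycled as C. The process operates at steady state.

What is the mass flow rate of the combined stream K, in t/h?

3047 t/h

inert gas enters only via R and leaves only via the purge: 1500×0.126 = 0.242×(inert gas in A), and the absorber passes all inert gas, so inert gas in K = inert gas in A = 780.99 t/h.
NH3 in K: m_A = 1500×0.874 + (1−0.242)·(1−0.444)·m_A, so m_A = 1311/0.5786 = 2266 t/h.
K = 2266 + 780.99 = 3047 t/h.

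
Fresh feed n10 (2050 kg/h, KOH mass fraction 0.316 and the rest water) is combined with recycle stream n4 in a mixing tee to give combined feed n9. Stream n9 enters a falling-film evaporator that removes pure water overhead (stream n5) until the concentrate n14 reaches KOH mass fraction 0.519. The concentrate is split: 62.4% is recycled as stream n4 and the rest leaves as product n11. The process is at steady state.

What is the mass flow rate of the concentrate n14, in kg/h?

3320 kg/h

Overall KOH balance (none leaves overhead): KOH in fresh feed = KOH in product, i.e. 2050×0.316 = (1−0.624)·n14·0.519.
n14 = 647.8/(0.519×0.376) = 3319.6 kg/h.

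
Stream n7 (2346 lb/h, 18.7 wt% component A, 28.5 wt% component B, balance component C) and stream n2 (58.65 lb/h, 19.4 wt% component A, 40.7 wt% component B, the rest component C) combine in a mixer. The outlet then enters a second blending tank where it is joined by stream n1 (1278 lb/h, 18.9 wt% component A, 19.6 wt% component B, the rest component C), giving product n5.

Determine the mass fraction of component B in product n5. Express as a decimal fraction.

Overall, product flow = 3682.7 lb/h.
component B in = 2346×0.285 + 58.65×0.407 + 1278×0.196 = 942.97 lb/h.
component B fraction in n5 = 0.256.

0.256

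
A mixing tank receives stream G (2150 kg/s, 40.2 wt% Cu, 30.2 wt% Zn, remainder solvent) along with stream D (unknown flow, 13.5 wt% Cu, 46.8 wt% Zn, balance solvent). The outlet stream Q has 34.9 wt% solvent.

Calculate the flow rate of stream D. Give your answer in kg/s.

2374 kg/s

Let D be the unknown flow. Total out = 2150 + D.
solvent balance: 636.4 + 0.397·D = 0.349·(2150 + D)
(0.397 − 0.349)·D = 0.349×2150 − 636.4 = 113.95
D = 113.95 / 0.048 = 2374 kg/s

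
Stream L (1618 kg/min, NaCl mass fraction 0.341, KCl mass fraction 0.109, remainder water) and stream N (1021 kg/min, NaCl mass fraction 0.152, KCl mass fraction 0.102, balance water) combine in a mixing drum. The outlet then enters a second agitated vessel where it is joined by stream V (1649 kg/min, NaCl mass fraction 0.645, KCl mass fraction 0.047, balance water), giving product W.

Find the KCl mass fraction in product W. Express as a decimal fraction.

Overall, product flow = 4288 kg/min.
KCl in = 1618×0.109 + 1021×0.102 + 1649×0.047 = 358.01 kg/min.
KCl fraction in W = 0.083.

0.083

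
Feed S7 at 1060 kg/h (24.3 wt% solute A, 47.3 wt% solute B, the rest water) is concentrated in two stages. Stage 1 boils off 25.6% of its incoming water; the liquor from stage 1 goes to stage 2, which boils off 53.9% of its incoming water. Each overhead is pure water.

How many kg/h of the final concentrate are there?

water in feed = 1060×0.284 = 301.04 kg/h.
After stage 1: water left = (1−0.256)×301.04 = 223.97; stream total = 982.93 kg/h.
After stage 2: water left = (1−0.539)×223.97 = 103.25; final concentrate = 862.21 kg/h.

862.2 kg/h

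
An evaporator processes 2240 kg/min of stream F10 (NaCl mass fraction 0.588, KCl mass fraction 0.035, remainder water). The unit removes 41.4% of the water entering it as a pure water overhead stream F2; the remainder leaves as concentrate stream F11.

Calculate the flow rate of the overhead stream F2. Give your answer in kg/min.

water entering = 2240×0.377 = 844.48 kg/min; overhead removed = 0.414×844.48 = 349.61 kg/min.

349.6 kg/min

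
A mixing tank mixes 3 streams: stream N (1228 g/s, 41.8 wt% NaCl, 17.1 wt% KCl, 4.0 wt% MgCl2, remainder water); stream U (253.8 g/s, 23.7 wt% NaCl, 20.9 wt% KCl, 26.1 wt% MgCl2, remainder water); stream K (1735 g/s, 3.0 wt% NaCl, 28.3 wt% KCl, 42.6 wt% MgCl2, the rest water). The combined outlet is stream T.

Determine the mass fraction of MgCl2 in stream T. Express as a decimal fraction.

Total flow out = 1228 + 253.8 + 1735 = 3216.8 g/s.
MgCl2 in = 1228×0.040 + 253.8×0.261 + 1735×0.426 = 854.47 g/s.
MgCl2 mass fraction in T = 854.47/3216.8 = 0.2656.

0.2656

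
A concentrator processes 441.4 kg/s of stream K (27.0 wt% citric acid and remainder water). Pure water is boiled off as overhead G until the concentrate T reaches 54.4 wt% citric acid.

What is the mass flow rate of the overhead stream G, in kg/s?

citric acid is conserved: 441.4×0.270 = 119.18 kg/s all reports to the concentrate.
Concentrate = 119.18/(target fraction) = 219.08 kg/s.
Overhead = 441.4 − 219.08 = 222.32 kg/s.

222.3 kg/s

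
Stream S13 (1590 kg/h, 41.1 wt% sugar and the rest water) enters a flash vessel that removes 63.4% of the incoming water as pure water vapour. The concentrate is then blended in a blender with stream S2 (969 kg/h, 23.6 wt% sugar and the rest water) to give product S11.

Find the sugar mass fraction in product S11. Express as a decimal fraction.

0.449

Vapour removed = 0.634×0.589×1590 = 593.75 kg/h; concentrate = 996.25 kg/h.
sugar reaching the mixer = 653.49 (from concentrate) + 969×0.236 = 882.17 kg/h.
Product flow = 996.25 + 969 = 1965.3 kg/h; sugar fraction = 0.449.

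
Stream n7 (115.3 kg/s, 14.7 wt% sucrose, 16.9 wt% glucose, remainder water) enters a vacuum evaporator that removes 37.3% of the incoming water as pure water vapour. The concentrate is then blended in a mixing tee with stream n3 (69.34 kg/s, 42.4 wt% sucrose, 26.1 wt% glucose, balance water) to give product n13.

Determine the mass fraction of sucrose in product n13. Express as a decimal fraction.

0.2986

Vapour removed = 0.373×0.684×115.3 = 29.417 kg/s; concentrate = 85.883 kg/s.
sucrose reaching the mixer = 16.949 (from concentrate) + 69.34×0.424 = 46.349 kg/s.
Product flow = 85.883 + 69.34 = 155.22 kg/s; sucrose fraction = 0.2986.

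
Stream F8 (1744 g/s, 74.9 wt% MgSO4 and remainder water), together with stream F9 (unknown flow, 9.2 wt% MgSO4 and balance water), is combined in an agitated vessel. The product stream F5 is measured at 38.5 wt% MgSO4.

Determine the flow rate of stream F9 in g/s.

Let F9 be the unknown flow. Total out = 1744 + F9.
MgSO4 balance: 1306.3 + 0.092·F9 = 0.385·(1744 + F9)
(0.092 − 0.385)·F9 = 0.385×1744 − 1306.3 = -634.82
F9 = -634.82 / -0.293 = 2166.6 g/s

2167 g/s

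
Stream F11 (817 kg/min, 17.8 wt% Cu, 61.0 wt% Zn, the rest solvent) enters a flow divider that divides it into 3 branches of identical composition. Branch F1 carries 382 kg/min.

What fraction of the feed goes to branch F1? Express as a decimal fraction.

0.468

Fraction to F1 = 382/817 = 0.4676.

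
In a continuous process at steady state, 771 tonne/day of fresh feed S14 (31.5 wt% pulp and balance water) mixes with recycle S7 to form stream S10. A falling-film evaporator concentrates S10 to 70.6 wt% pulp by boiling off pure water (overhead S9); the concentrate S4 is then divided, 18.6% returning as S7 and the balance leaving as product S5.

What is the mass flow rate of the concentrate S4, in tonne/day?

Overall pulp balance (none leaves overhead): pulp in fresh feed = pulp in product, i.e. 771×0.315 = (1−0.186)·S4·0.706.
S4 = 242.87/(0.706×0.814) = 422.61 tonne/day.

422.6 tonne/day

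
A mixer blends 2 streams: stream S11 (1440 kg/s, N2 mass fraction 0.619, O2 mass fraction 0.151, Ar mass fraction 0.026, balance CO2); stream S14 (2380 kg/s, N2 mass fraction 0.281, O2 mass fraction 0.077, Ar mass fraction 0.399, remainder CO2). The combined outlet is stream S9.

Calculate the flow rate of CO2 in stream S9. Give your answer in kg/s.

CO2 out = CO2 in = 1440×0.204 + 2380×0.243 = 872.1 kg/s.

872.1 kg/s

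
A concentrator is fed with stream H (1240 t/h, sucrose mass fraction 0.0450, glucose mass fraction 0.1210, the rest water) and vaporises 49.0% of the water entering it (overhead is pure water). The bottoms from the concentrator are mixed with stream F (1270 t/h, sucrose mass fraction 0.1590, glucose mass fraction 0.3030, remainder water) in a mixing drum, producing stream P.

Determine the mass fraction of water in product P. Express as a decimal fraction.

0.6044

Vapour removed = 0.490×0.834×1240 = 506.74 t/h; concentrate = 733.26 t/h.
water reaching the mixer = 527.42 (from concentrate) + 1270×0.538 = 1210.7 t/h.
Product flow = 733.26 + 1270 = 2003.3 t/h; water fraction = 0.6044.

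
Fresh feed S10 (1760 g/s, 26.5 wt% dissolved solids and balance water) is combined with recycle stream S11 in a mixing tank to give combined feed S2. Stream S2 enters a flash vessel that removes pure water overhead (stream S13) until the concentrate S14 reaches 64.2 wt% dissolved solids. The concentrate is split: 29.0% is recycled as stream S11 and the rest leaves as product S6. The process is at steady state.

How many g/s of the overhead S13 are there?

Overall dissolved solids balance (none leaves overhead): dissolved solids in fresh feed = dissolved solids in product, i.e. 1760×0.265 = (1−0.290)·S14·0.642.
S14 = 466.4/(0.642×0.710) = 1023.2 g/s.
Recycle S11 = 0.290×1023.2 = 296.73 g/s.
Combined feed S2 = 1760 + 296.73 = 2056.7 g/s.
Overhead S13 = S2 − S14 = 2056.7 − 1023.2 = 1033.5 g/s.

1034 g/s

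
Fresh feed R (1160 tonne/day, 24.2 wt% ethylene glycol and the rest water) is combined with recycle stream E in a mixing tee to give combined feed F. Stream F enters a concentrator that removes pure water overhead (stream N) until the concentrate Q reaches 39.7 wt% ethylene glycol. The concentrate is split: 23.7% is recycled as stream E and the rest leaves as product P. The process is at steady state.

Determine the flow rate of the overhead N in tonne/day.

452.9 tonne/day

Overall ethylene glycol balance (none leaves overhead): ethylene glycol in fresh feed = ethylene glycol in product, i.e. 1160×0.242 = (1−0.237)·Q·0.397.
Q = 280.72/(0.397×0.763) = 926.74 tonne/day.
Recycle E = 0.237×926.74 = 219.64 tonne/day.
Combined feed F = 1160 + 219.64 = 1379.6 tonne/day.
Overhead N = F − Q = 1379.6 − 926.74 = 452.9 tonne/day.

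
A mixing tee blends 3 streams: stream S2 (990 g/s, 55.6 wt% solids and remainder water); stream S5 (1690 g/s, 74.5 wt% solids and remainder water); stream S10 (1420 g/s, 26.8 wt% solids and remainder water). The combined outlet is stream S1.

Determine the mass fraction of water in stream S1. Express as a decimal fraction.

Total flow out = 990 + 1690 + 1420 = 4100 g/s.
water in = 990×0.444 + 1690×0.255 + 1420×0.732 = 1910 g/s.
water mass fraction in S1 = 1910/4100 = 0.466.

0.466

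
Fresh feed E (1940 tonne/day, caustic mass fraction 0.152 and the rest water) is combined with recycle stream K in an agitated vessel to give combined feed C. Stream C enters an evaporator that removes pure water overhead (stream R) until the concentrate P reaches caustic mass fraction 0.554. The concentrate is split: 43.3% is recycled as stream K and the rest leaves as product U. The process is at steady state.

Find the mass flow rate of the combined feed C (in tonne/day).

Overall caustic balance (none leaves overhead): caustic in fresh feed = caustic in product, i.e. 1940×0.152 = (1−0.433)·P·0.554.
P = 294.88/(0.554×0.567) = 938.76 tonne/day.
Recycle K = 0.433×938.76 = 406.48 tonne/day.
Combined feed C = 1940 + 406.48 = 2346.5 tonne/day.

2346 tonne/day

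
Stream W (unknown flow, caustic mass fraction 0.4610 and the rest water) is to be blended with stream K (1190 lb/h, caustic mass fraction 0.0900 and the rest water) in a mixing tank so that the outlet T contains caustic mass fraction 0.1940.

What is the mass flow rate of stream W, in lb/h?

Let W be the unknown flow. Total out = 1190 + W.
caustic balance: 107.1 + 0.461·W = 0.194·(1190 + W)
(0.461 − 0.194)·W = 0.194×1190 − 107.1 = 123.76
W = 123.76 / 0.267 = 463.52 lb/h

463.5 lb/h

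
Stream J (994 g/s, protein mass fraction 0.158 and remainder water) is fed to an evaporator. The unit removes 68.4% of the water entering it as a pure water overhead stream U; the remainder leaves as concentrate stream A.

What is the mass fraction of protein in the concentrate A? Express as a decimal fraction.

0.373

protein is not removed: 994×0.158 = 157.05 g/s of protein enters A.
water entering = 994×0.842 = 836.95 g/s; overhead removed = 0.684×836.95 = 572.47 g/s.
Concentrate = 994 − 572.47 = 421.53 g/s.
Mass fraction = 157.05/421.53 = 0.373.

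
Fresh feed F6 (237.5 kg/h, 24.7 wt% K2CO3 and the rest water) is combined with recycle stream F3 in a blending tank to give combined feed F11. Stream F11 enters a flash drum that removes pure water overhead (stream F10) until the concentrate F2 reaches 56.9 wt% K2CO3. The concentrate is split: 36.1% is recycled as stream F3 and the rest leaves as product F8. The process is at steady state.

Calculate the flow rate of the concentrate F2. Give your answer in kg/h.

161.3 kg/h

Overall K2CO3 balance (none leaves overhead): K2CO3 in fresh feed = K2CO3 in product, i.e. 237.5×0.247 = (1−0.361)·F2·0.569.
F2 = 58.663/(0.569×0.639) = 161.34 kg/h.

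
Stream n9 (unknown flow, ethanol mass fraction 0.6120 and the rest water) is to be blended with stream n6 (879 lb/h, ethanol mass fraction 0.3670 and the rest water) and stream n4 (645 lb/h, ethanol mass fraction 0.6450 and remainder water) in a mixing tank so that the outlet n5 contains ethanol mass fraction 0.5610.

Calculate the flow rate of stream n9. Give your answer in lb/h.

2281 lb/h

Let n9 be the unknown flow. Total out = 1524 + n9.
ethanol balance: 738.62 + 0.612·n9 = 0.561·(1524 + n9)
(0.612 − 0.561)·n9 = 0.561×1524 − 738.62 = 116.35
n9 = 116.35 / 0.051 = 2281.3 lb/h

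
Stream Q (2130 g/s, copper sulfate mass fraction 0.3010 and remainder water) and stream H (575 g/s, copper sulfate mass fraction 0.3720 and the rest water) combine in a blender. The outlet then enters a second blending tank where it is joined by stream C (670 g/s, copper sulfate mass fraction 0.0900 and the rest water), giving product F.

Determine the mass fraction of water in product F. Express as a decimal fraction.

0.7288

Overall, product flow = 3375 g/s.
water in = 2130×0.699 + 575×0.628 + 670×0.910 = 2459.7 g/s.
water fraction in F = 0.7288.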